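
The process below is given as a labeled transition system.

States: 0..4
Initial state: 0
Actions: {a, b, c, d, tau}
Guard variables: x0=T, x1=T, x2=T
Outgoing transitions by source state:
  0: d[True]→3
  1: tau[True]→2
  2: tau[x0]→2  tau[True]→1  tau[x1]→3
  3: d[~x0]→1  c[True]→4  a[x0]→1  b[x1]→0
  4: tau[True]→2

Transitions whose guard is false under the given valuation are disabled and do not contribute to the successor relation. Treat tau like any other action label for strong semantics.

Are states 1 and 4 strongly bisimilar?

Refine partition for ~:
  π0 = {{0,1,2,3,4}}
  π1 = {{0},{1,2,4},{3}}
  π2 = {{0},{1,4},{2},{3}}
stable after 3 split(s): 4 block(s)
class of 1: {1,4}; class of 4: {1,4}

Answer: BISIMILAR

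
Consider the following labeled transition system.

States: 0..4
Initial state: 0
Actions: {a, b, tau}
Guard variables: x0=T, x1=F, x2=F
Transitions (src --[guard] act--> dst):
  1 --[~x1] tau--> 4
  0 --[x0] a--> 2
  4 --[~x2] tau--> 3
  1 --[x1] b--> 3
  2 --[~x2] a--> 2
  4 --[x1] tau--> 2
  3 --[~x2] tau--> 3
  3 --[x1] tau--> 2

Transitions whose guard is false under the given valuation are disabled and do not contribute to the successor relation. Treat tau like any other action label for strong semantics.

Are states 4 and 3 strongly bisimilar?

Bisimulation quotient by refinement:
  π0 = {{0,1,2,3,4}}
  π1 = {{0,2},{1,3,4}}
stable after 2 split(s): 2 block(s)
class of 4: {1,3,4}; class of 3: {1,3,4}

Answer: BISIMILAR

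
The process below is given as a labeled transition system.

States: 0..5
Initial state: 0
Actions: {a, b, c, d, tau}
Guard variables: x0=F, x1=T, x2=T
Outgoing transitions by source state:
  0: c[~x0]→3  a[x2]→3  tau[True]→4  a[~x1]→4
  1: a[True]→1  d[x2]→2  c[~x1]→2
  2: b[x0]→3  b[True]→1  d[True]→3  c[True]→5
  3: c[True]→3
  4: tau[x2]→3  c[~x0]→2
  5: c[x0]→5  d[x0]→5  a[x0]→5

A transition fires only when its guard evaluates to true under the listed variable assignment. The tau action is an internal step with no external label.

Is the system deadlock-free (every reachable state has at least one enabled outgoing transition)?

Reachable = {0,1,2,3,4,5}
  0: a→3  c→3  tau→4  [3 out]
  1: a→1  d→2  [2 out]
  2: b→1  c→5  d→3  [3 out]
  3: c→3  [1 out]
  4: c→2  tau→3  [2 out]
  5: ∅  [STUCK]
trace reaching 5: tau·c·c

Answer: DEADLOCK at state 5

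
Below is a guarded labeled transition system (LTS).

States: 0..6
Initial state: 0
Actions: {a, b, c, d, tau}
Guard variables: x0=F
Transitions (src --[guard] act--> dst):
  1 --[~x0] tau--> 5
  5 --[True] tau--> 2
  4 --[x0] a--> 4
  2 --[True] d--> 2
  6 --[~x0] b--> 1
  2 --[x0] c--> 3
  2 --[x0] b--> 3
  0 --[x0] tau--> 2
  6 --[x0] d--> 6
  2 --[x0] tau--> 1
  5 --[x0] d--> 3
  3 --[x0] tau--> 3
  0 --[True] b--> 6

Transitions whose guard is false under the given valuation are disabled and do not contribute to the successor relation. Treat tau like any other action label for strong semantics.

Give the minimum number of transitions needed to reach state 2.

Answer: 4

Analysis:
BFS to 2:
  depth 0: {0}
  depth 1: {6}
  depth 2: {1}
  depth 3: {5}
  depth 4: {2}
depth(2)=4, e.g. b·b·tau·tau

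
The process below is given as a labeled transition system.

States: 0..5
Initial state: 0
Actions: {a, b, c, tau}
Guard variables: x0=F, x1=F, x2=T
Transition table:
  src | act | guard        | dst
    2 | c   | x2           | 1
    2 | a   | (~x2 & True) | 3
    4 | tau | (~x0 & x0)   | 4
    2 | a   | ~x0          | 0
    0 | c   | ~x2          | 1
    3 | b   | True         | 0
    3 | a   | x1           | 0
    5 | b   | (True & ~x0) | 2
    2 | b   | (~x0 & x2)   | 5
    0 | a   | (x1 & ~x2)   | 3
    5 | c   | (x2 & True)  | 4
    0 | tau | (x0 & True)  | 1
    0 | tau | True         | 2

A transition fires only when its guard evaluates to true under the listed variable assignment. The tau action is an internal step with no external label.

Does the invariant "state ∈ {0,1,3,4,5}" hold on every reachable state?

Answer: INVARIANT VIOLATED at state 2

Analysis:
Inv-set: {0,1,3,4,5}
Reachable = {0,1,2,4,5}
  0: ok
  1: ok
  2: ✗ unsafe
  4: ok
  5: ok
counterexample path to 2: tau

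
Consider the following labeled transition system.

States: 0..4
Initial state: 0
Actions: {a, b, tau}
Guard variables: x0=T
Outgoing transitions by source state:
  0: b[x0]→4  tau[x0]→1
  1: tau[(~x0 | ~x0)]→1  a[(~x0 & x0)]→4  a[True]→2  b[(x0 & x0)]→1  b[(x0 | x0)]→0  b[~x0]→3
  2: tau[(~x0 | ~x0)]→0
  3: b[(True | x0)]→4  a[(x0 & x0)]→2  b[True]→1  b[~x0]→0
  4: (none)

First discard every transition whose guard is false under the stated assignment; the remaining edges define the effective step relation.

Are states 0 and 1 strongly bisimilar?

Compute ~ classes (split until stable):
  round 0: {{0,1,2,3,4}}
  round 1: {{0},{1,3},{2,4}}
  round 2: {{0},{1},{2,4},{3}}
Fixed point at round 3; 4 class(es).
[0]={0}  [1]={1}

Answer: NOT BISIMILAR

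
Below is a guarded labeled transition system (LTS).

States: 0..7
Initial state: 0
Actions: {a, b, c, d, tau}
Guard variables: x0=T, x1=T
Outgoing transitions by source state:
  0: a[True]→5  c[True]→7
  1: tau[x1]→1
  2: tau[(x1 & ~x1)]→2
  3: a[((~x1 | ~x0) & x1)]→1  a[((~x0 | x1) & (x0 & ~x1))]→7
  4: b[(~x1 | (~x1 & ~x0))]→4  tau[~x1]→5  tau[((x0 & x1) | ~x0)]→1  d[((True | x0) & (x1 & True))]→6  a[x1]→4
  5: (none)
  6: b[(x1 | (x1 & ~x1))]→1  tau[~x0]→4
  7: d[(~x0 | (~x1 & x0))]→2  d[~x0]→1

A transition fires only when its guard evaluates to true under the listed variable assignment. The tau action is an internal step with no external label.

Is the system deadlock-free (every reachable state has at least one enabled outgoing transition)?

Answer: DEADLOCK at state 5

Working:
R = {0,5,7}
  0: a→5  c→7  [2 exit(s)]
  5: ∅  [deadlock]
  7: ∅  [deadlock]
Path to 5: a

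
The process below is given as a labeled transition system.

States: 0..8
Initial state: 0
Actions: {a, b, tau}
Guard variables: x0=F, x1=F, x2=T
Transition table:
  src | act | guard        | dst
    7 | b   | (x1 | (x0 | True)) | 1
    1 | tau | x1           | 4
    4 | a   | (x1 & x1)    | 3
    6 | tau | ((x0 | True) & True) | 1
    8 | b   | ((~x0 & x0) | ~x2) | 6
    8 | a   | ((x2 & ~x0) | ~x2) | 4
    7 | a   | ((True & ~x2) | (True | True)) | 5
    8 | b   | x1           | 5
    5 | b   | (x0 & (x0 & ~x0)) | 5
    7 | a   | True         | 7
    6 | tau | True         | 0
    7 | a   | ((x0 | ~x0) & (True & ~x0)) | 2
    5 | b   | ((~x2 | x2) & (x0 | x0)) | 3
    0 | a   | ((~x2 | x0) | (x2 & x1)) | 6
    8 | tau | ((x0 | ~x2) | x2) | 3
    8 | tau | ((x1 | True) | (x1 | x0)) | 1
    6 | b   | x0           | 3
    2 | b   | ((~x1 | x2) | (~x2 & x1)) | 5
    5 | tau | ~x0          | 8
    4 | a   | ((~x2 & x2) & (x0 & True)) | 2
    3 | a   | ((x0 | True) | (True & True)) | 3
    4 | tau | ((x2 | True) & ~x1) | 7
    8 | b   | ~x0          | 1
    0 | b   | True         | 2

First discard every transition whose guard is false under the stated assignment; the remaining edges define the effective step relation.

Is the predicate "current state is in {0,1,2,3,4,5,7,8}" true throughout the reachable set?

Answer: INVARIANT HOLDS

Analysis:
Inv-set: {0,1,2,3,4,5,7,8}
Reach set: {0,1,2,3,4,5,7,8}
  0: safe
  1: safe
  2: safe
  3: safe
  4: safe
  5: safe
  7: safe
  8: safe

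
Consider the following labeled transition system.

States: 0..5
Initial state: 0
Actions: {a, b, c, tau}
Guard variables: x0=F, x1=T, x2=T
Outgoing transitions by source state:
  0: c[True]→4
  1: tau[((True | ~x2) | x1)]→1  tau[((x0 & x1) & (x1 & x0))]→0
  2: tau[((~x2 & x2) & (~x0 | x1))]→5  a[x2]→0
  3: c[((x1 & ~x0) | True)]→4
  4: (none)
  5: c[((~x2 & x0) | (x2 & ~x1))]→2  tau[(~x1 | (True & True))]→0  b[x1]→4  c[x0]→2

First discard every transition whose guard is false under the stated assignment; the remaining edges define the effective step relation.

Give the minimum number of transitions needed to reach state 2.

Answer: UNREACHABLE

Trace:
Breadth-first toward 2:
  Layer 0: {0}
  Layer 1: {4}
2 never appears.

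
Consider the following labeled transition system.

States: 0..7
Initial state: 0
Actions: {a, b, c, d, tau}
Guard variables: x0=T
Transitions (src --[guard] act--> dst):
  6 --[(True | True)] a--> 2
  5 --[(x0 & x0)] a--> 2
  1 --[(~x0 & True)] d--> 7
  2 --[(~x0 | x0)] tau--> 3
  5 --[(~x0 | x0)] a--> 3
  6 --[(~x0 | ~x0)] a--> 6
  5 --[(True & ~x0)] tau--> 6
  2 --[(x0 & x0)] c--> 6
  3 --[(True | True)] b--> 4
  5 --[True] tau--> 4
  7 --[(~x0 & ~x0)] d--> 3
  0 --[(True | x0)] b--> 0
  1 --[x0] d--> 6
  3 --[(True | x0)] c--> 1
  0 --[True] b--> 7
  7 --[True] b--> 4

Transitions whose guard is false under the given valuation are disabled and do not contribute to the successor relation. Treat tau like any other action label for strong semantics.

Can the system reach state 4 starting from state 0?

Guard filter leaves 12 enabled edge(s).
depth 0: {0}
depth 1: {7}  cumulative {0,7}
depth 2: {4}  cumulative {0,4,7}
R = {0,4,7}
witness 4: b·b

Answer: REACHABLE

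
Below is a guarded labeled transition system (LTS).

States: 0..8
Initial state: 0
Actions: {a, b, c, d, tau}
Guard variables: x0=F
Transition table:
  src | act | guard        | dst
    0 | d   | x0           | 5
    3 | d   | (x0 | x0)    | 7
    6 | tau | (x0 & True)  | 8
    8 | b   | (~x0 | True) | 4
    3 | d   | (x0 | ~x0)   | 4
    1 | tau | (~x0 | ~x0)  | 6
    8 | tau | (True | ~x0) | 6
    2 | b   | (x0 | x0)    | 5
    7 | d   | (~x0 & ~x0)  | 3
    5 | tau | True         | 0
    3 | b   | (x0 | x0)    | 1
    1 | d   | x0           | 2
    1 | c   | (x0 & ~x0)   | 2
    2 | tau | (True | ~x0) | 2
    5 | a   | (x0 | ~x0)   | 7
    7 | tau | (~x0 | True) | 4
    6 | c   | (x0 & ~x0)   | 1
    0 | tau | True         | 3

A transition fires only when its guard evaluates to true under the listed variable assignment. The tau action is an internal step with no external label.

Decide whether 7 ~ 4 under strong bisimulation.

Answer: NOT BISIMILAR

Analysis:
Compute ~ classes (split until stable):
  P[0] = {{0,1,2,3,4,5,6,7,8}}
  P[1] = {{0,1,2},{3},{4,6},{5},{7},{8}}
  P[2] = {{0},{1},{2},{3},{4,6},{5},{7},{8}}
8 equivalence class(es) (converged in 3)
[7]={7}  [4]={4,6}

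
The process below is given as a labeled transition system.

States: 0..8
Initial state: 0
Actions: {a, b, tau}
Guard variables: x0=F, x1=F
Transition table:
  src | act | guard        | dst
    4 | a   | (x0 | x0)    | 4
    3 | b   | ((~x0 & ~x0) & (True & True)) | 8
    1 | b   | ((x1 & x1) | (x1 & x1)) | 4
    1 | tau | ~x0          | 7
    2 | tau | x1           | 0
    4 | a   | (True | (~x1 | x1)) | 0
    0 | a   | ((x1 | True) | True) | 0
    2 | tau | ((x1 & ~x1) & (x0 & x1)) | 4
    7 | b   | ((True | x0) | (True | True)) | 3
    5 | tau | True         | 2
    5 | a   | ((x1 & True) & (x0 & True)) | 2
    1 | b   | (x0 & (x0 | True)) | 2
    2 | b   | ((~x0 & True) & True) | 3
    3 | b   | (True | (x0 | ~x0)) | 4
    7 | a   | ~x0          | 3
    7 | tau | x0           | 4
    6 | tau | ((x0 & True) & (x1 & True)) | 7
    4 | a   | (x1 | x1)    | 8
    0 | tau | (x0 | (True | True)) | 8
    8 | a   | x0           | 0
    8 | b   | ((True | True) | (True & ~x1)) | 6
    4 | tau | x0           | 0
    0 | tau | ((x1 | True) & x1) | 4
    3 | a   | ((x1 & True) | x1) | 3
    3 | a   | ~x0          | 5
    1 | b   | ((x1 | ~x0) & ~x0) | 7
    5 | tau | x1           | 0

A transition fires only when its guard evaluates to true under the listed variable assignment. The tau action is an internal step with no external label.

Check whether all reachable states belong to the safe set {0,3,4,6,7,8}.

Answer: INVARIANT HOLDS

Trace:
Allowed set {0,3,4,6,7,8}
Reach set: {0,6,8}
  0: ✓
  6: ✓
  8: ✓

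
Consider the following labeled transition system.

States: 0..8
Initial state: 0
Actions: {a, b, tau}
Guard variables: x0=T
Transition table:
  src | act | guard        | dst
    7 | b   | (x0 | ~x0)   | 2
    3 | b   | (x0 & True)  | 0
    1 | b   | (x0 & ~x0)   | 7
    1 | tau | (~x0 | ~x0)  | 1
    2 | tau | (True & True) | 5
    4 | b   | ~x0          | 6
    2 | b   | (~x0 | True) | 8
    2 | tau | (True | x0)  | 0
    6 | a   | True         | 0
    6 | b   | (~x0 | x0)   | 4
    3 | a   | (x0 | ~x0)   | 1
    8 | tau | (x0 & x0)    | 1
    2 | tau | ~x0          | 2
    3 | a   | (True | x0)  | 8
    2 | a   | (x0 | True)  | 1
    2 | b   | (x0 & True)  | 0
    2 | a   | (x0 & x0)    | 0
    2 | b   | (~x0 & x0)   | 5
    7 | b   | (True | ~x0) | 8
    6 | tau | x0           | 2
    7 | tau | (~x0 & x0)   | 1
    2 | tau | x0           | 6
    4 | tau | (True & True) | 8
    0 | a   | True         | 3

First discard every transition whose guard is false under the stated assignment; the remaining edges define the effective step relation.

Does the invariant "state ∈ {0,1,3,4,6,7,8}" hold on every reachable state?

Answer: INVARIANT HOLDS

Trace:
Safe = {0,1,3,4,6,7,8}
Reachable = {0,1,3,8}
  0: ok
  1: ok
  3: ok
  8: ok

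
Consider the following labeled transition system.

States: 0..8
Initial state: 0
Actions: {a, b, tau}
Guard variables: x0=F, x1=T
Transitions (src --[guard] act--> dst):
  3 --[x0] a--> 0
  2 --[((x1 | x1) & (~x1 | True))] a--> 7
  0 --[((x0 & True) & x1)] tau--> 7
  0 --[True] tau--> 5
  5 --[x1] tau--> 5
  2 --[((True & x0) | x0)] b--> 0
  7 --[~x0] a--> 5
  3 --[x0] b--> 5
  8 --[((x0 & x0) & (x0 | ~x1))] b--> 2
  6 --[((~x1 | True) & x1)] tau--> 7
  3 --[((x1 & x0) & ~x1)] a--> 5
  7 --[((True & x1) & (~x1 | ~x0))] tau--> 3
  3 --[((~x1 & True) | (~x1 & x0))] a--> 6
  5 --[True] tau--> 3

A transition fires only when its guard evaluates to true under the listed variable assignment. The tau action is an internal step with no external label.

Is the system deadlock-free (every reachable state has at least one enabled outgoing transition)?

Reach set: {0,3,5}
  0: tau→5  [deg 1]
  3: ∅  [STUCK]
  5: tau→3  tau→5  [deg 2]
witness 3: tau·tau

Answer: DEADLOCK at state 3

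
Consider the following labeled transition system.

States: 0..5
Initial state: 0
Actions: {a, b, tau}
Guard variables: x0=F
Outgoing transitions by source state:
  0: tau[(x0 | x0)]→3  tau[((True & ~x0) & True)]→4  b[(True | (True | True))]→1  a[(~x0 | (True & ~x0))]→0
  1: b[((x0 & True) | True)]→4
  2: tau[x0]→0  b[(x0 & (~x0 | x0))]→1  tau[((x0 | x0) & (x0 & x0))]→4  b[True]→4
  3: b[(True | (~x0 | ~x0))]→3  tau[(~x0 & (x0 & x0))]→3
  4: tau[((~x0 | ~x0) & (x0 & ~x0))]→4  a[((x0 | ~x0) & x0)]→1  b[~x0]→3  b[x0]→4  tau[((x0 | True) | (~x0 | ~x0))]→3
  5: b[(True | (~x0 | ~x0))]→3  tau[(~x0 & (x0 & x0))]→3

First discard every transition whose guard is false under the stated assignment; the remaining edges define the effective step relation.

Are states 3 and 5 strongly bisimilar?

Answer: BISIMILAR

Trace:
Refine partition for ~:
  round 0: {{0,1,2,3,4,5}}
  round 1: {{0},{1,2,3,5},{4}}
  round 2: {{0},{1,2},{3,5},{4}}
Fixed point at round 3; 4 class(es).
class of 3: {3,5}; class of 5: {3,5}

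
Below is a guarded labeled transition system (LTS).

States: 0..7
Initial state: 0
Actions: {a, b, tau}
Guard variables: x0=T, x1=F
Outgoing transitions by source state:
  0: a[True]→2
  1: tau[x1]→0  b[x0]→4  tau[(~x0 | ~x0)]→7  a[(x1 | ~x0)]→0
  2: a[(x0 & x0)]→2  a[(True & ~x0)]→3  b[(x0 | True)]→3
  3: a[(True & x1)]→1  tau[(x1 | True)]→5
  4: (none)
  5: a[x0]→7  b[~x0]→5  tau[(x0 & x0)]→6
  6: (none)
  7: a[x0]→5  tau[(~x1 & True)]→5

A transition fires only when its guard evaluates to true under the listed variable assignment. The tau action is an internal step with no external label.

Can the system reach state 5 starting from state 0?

After dropping false guards: 9 live edges.
depth 0: {0}
depth 1: {2}  cumulative {0,2}
depth 2: {3}  cumulative {0,2,3}
depth 3: {5}  cumulative {0,2,3,5}
depth 4: {6,7}  cumulative {0,2,3,5,6,7}
Reachable = {0,2,3,5,6,7}
witness 5: a·b·tau

Answer: REACHABLE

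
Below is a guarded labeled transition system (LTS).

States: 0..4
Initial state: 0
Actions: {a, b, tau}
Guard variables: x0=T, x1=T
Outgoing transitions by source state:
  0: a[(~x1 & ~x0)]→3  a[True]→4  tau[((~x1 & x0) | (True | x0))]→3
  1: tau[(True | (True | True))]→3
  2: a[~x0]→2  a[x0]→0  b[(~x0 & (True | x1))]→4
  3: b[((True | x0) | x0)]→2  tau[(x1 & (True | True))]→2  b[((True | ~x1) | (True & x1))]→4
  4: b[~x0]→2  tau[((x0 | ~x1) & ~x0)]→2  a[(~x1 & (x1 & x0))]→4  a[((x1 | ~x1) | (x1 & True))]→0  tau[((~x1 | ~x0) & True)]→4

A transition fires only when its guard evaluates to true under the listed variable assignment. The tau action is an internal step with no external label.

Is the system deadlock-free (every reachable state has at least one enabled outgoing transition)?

Answer: DEADLOCK-FREE

Trace:
Reachable = {0,2,3,4}
  0: a→4  tau→3  [2 out]
  2: a→0  [1 out]
  3: b→2  b→4  tau→2  [3 out]
  4: a→0  [1 out]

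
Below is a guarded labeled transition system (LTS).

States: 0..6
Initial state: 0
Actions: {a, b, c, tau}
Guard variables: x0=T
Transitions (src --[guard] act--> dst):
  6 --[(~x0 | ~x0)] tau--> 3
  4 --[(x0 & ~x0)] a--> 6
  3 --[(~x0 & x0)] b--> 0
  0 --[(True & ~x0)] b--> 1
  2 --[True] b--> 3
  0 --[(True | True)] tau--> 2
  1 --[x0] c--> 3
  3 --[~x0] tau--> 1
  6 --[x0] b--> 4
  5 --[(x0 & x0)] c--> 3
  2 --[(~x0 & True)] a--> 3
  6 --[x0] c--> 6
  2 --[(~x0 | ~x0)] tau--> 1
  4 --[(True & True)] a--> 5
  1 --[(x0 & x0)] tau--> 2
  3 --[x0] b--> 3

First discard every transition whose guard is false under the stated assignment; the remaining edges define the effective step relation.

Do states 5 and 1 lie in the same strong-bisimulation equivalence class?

Answer: NOT BISIMILAR

Working:
Bisimulation quotient by refinement:
  P[0] = {{0,1,2,3,4,5,6}}
  P[1] = {{0},{1},{2,3},{4},{5},{6}}
6 equivalence class(es) (converged in 2)
5∈{5}, 1∈{1}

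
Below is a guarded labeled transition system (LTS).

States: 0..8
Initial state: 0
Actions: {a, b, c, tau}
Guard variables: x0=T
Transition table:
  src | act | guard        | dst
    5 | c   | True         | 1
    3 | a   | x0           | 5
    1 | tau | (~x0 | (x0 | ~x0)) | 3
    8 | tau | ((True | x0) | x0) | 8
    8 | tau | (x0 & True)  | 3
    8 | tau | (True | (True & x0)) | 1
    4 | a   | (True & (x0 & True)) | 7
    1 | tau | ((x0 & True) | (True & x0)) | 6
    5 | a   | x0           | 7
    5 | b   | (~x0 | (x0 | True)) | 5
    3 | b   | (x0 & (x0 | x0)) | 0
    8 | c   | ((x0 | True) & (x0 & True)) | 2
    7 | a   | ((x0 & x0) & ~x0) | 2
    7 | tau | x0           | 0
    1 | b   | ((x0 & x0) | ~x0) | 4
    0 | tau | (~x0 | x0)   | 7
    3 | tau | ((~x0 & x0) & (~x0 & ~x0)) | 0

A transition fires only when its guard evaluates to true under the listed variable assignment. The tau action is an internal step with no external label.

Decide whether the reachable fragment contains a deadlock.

Reachable = {0,7}
  0: tau→7  [1 exit(s)]
  7: tau→0  [1 exit(s)]

Answer: DEADLOCK-FREE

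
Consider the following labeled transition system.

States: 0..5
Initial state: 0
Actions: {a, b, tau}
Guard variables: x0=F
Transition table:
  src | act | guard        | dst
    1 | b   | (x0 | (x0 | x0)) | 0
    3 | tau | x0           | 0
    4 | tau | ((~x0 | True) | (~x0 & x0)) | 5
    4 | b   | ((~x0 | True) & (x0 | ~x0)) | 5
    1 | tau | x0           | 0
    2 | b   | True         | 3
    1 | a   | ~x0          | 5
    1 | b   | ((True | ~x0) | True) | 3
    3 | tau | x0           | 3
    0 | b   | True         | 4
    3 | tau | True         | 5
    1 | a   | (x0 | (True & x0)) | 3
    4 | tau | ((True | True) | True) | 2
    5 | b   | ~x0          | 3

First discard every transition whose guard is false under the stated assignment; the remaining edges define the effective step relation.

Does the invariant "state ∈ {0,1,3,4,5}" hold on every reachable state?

Answer: INVARIANT VIOLATED at state 2

Analysis:
Safe = {0,1,3,4,5}
Reach set: {0,2,3,4,5}
  0: safe
  2: VIOLATES
  3: safe
  4: safe
  5: safe
counterexample path to 2: b·tau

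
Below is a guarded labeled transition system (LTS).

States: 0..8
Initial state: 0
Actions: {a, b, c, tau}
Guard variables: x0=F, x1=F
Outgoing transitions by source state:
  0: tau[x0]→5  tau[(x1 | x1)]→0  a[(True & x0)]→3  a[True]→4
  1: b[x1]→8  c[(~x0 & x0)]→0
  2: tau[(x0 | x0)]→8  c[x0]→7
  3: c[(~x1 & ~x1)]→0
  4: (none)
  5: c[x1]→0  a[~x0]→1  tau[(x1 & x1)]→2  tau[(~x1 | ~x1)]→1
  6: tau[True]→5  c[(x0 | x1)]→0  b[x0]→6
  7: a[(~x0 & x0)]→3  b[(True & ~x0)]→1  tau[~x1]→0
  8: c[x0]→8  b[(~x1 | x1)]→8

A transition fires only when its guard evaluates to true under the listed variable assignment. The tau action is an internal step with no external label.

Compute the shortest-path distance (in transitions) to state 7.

Answer: UNREACHABLE

Trace:
BFS to 7:
  depth 0: {0}
  depth 1: {4}
7 never appears.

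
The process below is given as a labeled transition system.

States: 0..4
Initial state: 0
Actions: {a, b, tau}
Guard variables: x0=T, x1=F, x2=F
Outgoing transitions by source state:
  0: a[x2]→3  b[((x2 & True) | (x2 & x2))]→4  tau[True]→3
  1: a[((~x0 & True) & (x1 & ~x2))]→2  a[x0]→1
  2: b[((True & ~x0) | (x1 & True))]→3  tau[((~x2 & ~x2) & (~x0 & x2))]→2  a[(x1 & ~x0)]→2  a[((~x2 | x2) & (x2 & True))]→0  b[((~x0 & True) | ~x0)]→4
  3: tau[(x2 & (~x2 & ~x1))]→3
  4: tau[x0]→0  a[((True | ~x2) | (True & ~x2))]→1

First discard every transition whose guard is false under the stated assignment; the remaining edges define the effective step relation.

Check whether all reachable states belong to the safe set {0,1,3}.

Allowed set {0,1,3}
R = {0,3}
  0: safe
  3: safe

Answer: INVARIANT HOLDS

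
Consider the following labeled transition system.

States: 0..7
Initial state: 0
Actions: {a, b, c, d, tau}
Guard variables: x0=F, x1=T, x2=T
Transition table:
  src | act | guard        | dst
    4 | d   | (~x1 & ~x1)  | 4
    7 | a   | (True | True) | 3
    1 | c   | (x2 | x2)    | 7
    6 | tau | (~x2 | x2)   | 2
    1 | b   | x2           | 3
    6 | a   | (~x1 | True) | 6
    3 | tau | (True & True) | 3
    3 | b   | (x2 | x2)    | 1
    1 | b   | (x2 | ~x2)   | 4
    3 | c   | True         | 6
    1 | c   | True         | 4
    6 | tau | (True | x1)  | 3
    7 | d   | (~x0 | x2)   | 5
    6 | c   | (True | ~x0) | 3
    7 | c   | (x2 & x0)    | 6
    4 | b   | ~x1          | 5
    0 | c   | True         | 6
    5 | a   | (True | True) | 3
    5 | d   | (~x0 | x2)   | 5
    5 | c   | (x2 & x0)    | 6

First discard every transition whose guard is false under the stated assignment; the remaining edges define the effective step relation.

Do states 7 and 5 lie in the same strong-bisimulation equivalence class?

Answer: BISIMILAR

Analysis:
Bisimulation quotient by refinement:
  P[0] = {{0,1,2,3,4,5,6,7}}
  P[1] = {{0},{1},{2,4},{3},{5,7},{6}}
stable after 2 split(s): 6 block(s)
7∈{5,7}, 5∈{5,7}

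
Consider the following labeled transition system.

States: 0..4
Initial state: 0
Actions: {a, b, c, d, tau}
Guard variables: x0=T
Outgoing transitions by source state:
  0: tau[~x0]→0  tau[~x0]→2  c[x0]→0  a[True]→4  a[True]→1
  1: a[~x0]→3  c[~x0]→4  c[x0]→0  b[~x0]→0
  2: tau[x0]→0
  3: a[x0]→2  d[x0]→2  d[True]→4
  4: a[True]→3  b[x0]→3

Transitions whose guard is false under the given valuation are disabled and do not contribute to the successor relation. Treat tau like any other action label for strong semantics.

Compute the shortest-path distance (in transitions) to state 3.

Breadth-first toward 3:
  L0 = {0}
  L1 = {1,4}
  L2 = {3}
first hit 3 at d=2 via a·a

Answer: 2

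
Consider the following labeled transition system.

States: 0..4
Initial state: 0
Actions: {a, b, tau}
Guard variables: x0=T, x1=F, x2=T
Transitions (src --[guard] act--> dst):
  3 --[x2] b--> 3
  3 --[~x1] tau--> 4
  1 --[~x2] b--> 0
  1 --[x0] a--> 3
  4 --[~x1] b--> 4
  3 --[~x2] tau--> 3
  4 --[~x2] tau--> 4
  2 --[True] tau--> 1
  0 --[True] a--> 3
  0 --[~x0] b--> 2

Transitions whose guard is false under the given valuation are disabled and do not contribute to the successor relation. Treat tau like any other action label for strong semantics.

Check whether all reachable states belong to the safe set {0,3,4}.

Answer: INVARIANT HOLDS

Working:
Safe = {0,3,4}
Reach set: {0,3,4}
  0: ok
  3: ok
  4: ok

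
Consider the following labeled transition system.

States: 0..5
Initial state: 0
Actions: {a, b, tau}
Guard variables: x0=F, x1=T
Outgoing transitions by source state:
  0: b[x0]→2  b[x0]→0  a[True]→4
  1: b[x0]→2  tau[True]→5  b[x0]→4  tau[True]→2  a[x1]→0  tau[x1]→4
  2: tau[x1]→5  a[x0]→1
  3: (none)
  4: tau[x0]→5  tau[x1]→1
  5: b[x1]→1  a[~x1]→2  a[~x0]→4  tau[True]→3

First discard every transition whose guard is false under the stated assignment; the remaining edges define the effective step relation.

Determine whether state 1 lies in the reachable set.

Guard filter leaves 10 enabled edge(s).
Layer 0: {0}
Layer 1: {4}  cumulative {0,4}
Layer 2: {1}  cumulative {0,1,4}
Layer 3: {2,5}  cumulative {0,1,2,4,5}
Layer 4: {3}  cumulative {0,1,2,3,4,5}
Reach set: {0,1,2,3,4,5}
trace reaching 1: a·tau

Answer: REACHABLE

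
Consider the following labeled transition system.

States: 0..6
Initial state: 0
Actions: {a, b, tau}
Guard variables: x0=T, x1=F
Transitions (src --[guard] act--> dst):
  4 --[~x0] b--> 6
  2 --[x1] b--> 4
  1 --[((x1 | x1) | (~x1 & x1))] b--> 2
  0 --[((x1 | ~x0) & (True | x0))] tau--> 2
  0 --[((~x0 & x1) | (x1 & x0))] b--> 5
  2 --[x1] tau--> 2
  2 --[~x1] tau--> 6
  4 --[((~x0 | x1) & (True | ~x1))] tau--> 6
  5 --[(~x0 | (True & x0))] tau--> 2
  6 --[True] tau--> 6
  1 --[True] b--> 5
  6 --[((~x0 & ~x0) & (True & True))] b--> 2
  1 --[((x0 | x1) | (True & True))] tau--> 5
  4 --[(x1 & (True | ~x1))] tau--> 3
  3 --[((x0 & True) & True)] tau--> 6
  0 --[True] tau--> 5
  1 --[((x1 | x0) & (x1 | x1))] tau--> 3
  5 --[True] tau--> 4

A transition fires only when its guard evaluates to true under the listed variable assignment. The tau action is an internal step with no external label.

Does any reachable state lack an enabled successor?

Reachable = {0,2,4,5,6}
  0: tau→5  [1 exit(s)]
  2: tau→6  [1 exit(s)]
  4: ∅  [no exit]
  5: tau→2  tau→4  [2 exit(s)]
  6: tau→6  [1 exit(s)]
trace reaching 4: tau·tau

Answer: DEADLOCK at state 4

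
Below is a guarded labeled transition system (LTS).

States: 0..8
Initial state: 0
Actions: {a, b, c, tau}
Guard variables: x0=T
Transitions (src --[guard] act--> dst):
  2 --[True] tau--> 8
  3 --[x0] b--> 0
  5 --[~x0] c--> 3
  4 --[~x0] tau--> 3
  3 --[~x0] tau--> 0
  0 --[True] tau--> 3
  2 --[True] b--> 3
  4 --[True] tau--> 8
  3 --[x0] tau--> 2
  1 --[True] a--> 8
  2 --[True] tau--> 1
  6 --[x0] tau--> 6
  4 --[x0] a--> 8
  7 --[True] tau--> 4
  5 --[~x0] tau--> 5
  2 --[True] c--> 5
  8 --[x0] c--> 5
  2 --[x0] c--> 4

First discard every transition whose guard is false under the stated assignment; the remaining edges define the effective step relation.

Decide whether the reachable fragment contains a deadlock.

Answer: DEADLOCK at state 5

Trace:
Reachable = {0,1,2,3,4,5,8}
  0: tau→3  [1 exit(s)]
  1: a→8  [1 exit(s)]
  2: b→3  c→4  c→5  tau→1  tau→8  [5 exit(s)]
  3: b→0  tau→2  [2 exit(s)]
  4: a→8  tau→8  [2 exit(s)]
  5: ∅  [STUCK]
  8: c→5  [1 exit(s)]
trace reaching 5: tau·tau·c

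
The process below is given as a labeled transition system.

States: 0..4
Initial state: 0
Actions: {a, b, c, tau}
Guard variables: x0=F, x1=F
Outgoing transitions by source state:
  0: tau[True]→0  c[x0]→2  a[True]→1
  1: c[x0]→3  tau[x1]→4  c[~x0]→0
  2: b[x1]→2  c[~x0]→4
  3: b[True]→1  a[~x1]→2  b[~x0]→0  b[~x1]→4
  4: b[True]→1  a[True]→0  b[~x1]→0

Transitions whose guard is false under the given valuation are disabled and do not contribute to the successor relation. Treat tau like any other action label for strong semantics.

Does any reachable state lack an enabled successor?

Reachable = {0,1}
  0: a→1  tau→0  [deg 2]
  1: c→0  [deg 1]

Answer: DEADLOCK-FREE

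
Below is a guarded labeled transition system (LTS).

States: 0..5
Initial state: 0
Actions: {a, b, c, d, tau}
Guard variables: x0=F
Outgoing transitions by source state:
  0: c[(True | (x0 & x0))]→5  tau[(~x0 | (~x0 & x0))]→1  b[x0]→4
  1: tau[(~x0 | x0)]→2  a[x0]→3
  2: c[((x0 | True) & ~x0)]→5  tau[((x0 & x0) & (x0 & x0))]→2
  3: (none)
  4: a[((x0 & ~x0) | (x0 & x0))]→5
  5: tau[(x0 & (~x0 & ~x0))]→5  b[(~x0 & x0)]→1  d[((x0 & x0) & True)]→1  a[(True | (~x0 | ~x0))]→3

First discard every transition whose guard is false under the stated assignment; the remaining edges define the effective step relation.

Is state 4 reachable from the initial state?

Guard filter leaves 5 enabled edge(s).
L0 = {0}
L1 = {1,5}  now seen {0,1,5}
L2 = {2,3}  now seen {0,1,2,3,5}
Reachable = {0,1,2,3,5}

Answer: UNREACHABLE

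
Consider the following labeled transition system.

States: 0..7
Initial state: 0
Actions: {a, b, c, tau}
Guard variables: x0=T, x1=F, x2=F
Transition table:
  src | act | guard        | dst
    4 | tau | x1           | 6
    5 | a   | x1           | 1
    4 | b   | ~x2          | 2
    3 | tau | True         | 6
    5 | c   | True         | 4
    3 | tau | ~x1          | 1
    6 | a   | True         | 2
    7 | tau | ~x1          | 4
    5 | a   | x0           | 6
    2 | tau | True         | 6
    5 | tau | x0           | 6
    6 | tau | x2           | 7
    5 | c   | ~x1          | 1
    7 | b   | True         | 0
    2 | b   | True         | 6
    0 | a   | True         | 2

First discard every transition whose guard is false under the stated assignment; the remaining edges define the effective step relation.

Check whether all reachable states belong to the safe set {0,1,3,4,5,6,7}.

Safe = {0,1,3,4,5,6,7}
Reachable = {0,2,6}
  0: ok
  2: VIOLATES
  6: ok
reach 2 via a — violates

Answer: INVARIANT VIOLATED at state 2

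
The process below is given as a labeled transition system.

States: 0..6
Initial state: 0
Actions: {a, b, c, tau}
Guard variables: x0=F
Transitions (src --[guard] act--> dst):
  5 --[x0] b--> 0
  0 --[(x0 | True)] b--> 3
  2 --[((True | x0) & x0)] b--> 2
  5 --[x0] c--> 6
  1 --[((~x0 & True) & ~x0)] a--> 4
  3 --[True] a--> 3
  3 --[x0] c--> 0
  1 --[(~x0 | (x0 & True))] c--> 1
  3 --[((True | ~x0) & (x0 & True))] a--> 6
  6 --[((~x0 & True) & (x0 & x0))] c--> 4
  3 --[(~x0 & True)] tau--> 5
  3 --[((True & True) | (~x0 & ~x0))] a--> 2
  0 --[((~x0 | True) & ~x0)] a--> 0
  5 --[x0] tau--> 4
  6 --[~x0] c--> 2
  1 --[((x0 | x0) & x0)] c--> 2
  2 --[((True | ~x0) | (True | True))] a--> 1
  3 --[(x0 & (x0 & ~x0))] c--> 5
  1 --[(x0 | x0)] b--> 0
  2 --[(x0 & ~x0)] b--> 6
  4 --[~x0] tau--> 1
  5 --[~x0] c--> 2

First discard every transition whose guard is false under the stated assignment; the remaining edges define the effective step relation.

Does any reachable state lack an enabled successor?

Reach set: {0,1,2,3,4,5}
  0: a→0  b→3  [2 out]
  1: a→4  c→1  [2 out]
  2: a→1  [1 out]
  3: a→2  a→3  tau→5  [3 out]
  4: tau→1  [1 out]
  5: c→2  [1 out]

Answer: DEADLOCK-FREE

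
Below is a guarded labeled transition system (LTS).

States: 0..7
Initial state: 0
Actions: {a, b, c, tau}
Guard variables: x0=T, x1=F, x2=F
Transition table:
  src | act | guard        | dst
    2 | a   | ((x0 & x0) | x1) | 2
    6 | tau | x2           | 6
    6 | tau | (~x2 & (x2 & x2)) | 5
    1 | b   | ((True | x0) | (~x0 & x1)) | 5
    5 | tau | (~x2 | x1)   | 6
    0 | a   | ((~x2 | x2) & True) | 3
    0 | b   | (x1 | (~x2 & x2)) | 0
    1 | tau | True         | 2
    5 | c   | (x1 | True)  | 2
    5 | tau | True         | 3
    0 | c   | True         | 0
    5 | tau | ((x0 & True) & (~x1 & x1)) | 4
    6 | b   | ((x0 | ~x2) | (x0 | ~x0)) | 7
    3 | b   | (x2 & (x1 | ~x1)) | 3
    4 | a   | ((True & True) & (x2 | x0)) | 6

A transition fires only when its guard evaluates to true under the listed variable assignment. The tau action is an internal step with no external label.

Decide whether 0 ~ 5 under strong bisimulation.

Bisimulation quotient by refinement:
  π0 = {{0,1,2,3,4,5,6,7}}
  π1 = {{0},{1},{2,4},{3,7},{5},{6}}
  π2 = {{0},{1},{2},{3,7},{4},{5},{6}}
7 equivalence class(es) (converged in 3)
0∈{0}, 5∈{5}

Answer: NOT BISIMILAR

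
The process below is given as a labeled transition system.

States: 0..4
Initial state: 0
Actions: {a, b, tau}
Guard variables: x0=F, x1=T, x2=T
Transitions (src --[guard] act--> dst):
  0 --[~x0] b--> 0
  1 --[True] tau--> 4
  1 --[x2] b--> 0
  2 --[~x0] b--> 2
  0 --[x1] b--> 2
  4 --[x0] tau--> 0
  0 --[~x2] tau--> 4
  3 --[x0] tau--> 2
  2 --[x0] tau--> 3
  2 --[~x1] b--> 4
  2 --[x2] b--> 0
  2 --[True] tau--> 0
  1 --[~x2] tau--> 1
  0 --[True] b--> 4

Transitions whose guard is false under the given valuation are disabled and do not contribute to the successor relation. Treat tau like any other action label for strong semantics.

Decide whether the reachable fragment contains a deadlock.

Answer: DEADLOCK at state 4

Analysis:
Reachable = {0,2,4}
  0: b→0  b→2  b→4  [3 exit(s)]
  2: b→0  b→2  tau→0  [3 exit(s)]
  4: ∅  [STUCK]
Path to 4: b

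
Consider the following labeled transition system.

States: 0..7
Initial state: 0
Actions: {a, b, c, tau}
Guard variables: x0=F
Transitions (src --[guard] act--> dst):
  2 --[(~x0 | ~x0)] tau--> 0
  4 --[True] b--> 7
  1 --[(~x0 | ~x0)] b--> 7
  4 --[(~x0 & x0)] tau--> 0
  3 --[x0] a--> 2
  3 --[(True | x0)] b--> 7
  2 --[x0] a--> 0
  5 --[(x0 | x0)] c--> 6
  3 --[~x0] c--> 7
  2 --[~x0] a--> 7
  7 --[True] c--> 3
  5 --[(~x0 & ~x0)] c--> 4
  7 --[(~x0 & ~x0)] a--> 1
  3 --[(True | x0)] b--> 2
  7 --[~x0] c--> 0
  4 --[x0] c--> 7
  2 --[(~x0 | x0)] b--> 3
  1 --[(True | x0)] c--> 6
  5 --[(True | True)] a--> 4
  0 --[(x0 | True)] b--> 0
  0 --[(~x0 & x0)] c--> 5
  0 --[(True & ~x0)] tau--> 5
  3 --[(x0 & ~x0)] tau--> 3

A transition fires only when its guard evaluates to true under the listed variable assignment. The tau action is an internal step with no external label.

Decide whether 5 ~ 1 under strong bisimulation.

Answer: NOT BISIMILAR

Trace:
Refine partition for ~:
  P[0] = {{0,1,2,3,4,5,6,7}}
  P[1] = {{0},{1,3},{2},{4},{5,7},{6}}
  P[2] = {{0},{1},{2},{3},{4},{5},{6},{7}}
stable after 3 split(s): 8 block(s)
[5]={5}  [1]={1}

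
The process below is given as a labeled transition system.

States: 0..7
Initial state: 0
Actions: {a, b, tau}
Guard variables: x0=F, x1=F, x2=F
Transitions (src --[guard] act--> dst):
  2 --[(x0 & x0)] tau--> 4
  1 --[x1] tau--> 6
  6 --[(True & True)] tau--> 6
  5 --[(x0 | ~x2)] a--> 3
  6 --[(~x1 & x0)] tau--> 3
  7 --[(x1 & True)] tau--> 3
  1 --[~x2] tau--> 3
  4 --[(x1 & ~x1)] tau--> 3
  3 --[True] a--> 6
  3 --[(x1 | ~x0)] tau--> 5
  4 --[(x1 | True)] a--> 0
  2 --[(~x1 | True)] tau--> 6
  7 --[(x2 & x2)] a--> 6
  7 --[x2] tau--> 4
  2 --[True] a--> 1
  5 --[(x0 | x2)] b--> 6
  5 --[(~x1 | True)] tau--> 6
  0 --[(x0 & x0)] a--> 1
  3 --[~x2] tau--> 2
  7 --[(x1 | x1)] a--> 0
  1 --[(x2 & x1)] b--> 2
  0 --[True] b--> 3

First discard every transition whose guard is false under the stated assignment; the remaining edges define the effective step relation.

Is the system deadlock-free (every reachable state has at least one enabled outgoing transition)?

Reach set: {0,1,2,3,5,6}
  0: b→3  [1 exit(s)]
  1: tau→3  [1 exit(s)]
  2: a→1  tau→6  [2 exit(s)]
  3: a→6  tau→2  tau→5  [3 exit(s)]
  5: a→3  tau→6  [2 exit(s)]
  6: tau→6  [1 exit(s)]

Answer: DEADLOCK-FREE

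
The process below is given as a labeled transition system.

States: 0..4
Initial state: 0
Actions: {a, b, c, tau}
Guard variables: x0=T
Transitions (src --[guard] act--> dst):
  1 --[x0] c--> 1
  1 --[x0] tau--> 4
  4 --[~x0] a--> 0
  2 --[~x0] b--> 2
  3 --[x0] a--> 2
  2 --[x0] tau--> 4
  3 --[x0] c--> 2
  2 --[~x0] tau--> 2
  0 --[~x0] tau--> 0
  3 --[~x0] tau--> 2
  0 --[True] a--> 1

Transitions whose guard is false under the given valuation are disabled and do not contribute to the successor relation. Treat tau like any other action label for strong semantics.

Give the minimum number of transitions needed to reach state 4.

BFS to 4:
  depth 0: {0}
  depth 1: {1}
  depth 2: {4}
4 enters at depth 2; path a·tau

Answer: 2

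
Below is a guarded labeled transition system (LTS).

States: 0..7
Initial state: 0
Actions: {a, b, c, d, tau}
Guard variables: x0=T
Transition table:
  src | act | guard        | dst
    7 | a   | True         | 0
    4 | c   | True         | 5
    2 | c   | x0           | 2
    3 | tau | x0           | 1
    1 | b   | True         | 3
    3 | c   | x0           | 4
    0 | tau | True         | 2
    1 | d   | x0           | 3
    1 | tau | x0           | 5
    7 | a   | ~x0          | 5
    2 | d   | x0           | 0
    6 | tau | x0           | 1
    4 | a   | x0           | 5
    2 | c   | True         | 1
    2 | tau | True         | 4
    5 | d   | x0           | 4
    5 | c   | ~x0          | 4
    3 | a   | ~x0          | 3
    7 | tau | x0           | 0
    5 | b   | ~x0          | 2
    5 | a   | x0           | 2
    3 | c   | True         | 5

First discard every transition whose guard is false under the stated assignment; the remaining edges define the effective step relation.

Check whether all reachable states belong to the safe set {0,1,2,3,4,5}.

Answer: INVARIANT HOLDS

Analysis:
Safe = {0,1,2,3,4,5}
Reach set: {0,1,2,3,4,5}
  0: safe
  1: safe
  2: safe
  3: safe
  4: safe
  5: safe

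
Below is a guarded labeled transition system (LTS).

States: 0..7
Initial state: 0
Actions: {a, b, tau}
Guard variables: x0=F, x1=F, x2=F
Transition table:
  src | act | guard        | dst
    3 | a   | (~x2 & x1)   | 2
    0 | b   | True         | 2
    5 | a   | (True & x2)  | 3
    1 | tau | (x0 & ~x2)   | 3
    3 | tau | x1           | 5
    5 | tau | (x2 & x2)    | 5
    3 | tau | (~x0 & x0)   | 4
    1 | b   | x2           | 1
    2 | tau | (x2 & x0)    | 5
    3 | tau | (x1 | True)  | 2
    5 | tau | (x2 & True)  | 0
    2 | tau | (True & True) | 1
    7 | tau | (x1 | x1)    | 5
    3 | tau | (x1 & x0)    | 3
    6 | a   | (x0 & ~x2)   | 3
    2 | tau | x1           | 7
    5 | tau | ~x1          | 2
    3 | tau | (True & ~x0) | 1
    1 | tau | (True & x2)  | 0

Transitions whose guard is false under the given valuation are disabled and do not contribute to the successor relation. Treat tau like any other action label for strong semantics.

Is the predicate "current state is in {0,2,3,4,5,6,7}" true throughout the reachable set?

Allowed set {0,2,3,4,5,6,7}
Reachable = {0,1,2}
  0: ok
  1: ✗ unsafe
  2: ok
witness against invariant: b·tau → 1

Answer: INVARIANT VIOLATED at state 1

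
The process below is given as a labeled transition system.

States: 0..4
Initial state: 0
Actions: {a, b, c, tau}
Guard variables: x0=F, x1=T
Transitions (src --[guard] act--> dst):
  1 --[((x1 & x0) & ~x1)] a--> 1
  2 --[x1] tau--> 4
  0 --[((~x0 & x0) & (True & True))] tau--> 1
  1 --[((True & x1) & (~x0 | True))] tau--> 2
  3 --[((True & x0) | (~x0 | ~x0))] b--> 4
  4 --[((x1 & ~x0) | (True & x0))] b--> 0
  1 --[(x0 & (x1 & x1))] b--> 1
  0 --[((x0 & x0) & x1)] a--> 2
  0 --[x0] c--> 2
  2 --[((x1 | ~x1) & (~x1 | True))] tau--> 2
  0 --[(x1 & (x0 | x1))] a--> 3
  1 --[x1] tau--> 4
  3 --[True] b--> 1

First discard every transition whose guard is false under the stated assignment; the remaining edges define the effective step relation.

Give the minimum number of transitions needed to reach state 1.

Breadth-first toward 1:
  depth 0: {0}
  depth 1: {3}
  depth 2: {1,4}
first hit 1 at d=2 via a·b

Answer: 2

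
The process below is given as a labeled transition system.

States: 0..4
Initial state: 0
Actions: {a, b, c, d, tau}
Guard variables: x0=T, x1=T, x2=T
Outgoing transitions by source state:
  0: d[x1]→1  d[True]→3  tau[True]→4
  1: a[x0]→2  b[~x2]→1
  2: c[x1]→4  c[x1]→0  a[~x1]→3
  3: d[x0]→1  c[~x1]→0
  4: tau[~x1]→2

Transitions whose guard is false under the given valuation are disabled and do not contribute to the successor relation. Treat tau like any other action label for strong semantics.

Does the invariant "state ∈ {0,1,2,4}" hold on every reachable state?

Answer: INVARIANT VIOLATED at state 3

Analysis:
Inv-set: {0,1,2,4}
Reachable = {0,1,2,3,4}
  0: ✓
  1: ✓
  2: ✓
  3: outside
  4: ✓
counterexample path to 3: d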